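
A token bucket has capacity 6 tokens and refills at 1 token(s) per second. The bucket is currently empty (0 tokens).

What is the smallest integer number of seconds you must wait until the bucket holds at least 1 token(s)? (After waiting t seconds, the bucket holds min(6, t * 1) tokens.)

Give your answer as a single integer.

Answer: 1

Derivation:
Need t * 1 >= 1, so t >= 1/1.
Smallest integer t = ceil(1/1) = 1.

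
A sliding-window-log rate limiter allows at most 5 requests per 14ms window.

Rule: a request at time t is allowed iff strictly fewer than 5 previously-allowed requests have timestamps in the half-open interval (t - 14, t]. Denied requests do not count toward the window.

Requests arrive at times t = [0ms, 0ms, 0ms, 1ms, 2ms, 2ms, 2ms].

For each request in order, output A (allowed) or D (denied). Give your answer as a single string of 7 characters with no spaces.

Answer: AAAAADD

Derivation:
Tracking allowed requests in the window:
  req#1 t=0ms: ALLOW
  req#2 t=0ms: ALLOW
  req#3 t=0ms: ALLOW
  req#4 t=1ms: ALLOW
  req#5 t=2ms: ALLOW
  req#6 t=2ms: DENY
  req#7 t=2ms: DENY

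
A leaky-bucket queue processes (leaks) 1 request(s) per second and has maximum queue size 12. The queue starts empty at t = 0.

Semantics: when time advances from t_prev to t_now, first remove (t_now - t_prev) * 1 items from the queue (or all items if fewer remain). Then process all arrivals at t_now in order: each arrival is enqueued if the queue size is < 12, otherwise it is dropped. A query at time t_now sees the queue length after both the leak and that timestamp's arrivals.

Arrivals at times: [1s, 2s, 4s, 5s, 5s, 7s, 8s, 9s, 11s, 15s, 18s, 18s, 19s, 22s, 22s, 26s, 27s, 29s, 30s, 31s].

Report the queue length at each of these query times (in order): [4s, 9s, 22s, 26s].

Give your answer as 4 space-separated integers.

Queue lengths at query times:
  query t=4s: backlog = 1
  query t=9s: backlog = 1
  query t=22s: backlog = 2
  query t=26s: backlog = 1

Answer: 1 1 2 1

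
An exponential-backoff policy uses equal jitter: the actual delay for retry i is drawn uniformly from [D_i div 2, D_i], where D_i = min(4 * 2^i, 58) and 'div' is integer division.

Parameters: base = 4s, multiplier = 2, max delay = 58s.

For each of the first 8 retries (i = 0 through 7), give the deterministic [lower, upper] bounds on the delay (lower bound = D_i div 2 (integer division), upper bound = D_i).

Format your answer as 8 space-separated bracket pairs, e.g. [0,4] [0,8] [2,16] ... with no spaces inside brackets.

Answer: [2,4] [4,8] [8,16] [16,32] [29,58] [29,58] [29,58] [29,58]

Derivation:
Computing bounds per retry:
  i=0: D_i=min(4*2^0,58)=4, bounds=[2,4]
  i=1: D_i=min(4*2^1,58)=8, bounds=[4,8]
  i=2: D_i=min(4*2^2,58)=16, bounds=[8,16]
  i=3: D_i=min(4*2^3,58)=32, bounds=[16,32]
  i=4: D_i=min(4*2^4,58)=58, bounds=[29,58]
  i=5: D_i=min(4*2^5,58)=58, bounds=[29,58]
  i=6: D_i=min(4*2^6,58)=58, bounds=[29,58]
  i=7: D_i=min(4*2^7,58)=58, bounds=[29,58]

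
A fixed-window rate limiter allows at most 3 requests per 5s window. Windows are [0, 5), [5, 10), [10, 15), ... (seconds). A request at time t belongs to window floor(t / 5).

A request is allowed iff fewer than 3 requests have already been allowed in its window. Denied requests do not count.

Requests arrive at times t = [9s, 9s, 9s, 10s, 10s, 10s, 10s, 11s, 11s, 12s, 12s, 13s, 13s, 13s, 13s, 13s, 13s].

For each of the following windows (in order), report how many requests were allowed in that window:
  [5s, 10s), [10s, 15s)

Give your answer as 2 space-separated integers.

Answer: 3 3

Derivation:
Processing requests:
  req#1 t=9s (window 1): ALLOW
  req#2 t=9s (window 1): ALLOW
  req#3 t=9s (window 1): ALLOW
  req#4 t=10s (window 2): ALLOW
  req#5 t=10s (window 2): ALLOW
  req#6 t=10s (window 2): ALLOW
  req#7 t=10s (window 2): DENY
  req#8 t=11s (window 2): DENY
  req#9 t=11s (window 2): DENY
  req#10 t=12s (window 2): DENY
  req#11 t=12s (window 2): DENY
  req#12 t=13s (window 2): DENY
  req#13 t=13s (window 2): DENY
  req#14 t=13s (window 2): DENY
  req#15 t=13s (window 2): DENY
  req#16 t=13s (window 2): DENY
  req#17 t=13s (window 2): DENY

Allowed counts by window: 3 3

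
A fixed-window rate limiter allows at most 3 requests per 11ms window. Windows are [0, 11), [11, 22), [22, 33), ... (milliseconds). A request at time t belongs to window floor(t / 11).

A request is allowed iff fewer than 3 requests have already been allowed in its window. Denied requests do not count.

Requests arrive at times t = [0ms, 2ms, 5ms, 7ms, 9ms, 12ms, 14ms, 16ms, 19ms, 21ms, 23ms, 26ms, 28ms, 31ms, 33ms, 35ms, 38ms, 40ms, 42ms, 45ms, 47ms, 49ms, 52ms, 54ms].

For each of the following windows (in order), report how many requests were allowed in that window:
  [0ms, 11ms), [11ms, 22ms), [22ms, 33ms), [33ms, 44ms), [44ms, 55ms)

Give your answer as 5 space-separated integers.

Answer: 3 3 3 3 3

Derivation:
Processing requests:
  req#1 t=0ms (window 0): ALLOW
  req#2 t=2ms (window 0): ALLOW
  req#3 t=5ms (window 0): ALLOW
  req#4 t=7ms (window 0): DENY
  req#5 t=9ms (window 0): DENY
  req#6 t=12ms (window 1): ALLOW
  req#7 t=14ms (window 1): ALLOW
  req#8 t=16ms (window 1): ALLOW
  req#9 t=19ms (window 1): DENY
  req#10 t=21ms (window 1): DENY
  req#11 t=23ms (window 2): ALLOW
  req#12 t=26ms (window 2): ALLOW
  req#13 t=28ms (window 2): ALLOW
  req#14 t=31ms (window 2): DENY
  req#15 t=33ms (window 3): ALLOW
  req#16 t=35ms (window 3): ALLOW
  req#17 t=38ms (window 3): ALLOW
  req#18 t=40ms (window 3): DENY
  req#19 t=42ms (window 3): DENY
  req#20 t=45ms (window 4): ALLOW
  req#21 t=47ms (window 4): ALLOW
  req#22 t=49ms (window 4): ALLOW
  req#23 t=52ms (window 4): DENY
  req#24 t=54ms (window 4): DENY

Allowed counts by window: 3 3 3 3 3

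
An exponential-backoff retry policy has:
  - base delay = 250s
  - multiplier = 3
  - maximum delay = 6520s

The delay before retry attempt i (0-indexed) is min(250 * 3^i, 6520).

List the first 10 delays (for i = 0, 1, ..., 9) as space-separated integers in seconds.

Answer: 250 750 2250 6520 6520 6520 6520 6520 6520 6520

Derivation:
Computing each delay:
  i=0: min(250*3^0, 6520) = 250
  i=1: min(250*3^1, 6520) = 750
  i=2: min(250*3^2, 6520) = 2250
  i=3: min(250*3^3, 6520) = 6520
  i=4: min(250*3^4, 6520) = 6520
  i=5: min(250*3^5, 6520) = 6520
  i=6: min(250*3^6, 6520) = 6520
  i=7: min(250*3^7, 6520) = 6520
  i=8: min(250*3^8, 6520) = 6520
  i=9: min(250*3^9, 6520) = 6520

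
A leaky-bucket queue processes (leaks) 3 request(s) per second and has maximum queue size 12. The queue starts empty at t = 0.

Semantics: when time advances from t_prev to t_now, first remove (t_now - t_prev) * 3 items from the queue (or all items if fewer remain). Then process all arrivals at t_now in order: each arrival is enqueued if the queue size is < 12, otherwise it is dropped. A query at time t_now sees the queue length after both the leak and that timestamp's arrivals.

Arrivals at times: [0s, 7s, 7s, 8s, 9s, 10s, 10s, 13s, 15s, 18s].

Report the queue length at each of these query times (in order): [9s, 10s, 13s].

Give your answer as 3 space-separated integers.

Answer: 1 2 1

Derivation:
Queue lengths at query times:
  query t=9s: backlog = 1
  query t=10s: backlog = 2
  query t=13s: backlog = 1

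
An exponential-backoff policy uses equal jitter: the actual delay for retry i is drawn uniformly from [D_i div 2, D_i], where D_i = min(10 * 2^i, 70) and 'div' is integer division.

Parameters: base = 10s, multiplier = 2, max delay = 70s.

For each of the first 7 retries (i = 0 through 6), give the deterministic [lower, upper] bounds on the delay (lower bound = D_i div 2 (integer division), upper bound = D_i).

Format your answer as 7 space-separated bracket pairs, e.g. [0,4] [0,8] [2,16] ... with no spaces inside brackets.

Answer: [5,10] [10,20] [20,40] [35,70] [35,70] [35,70] [35,70]

Derivation:
Computing bounds per retry:
  i=0: D_i=min(10*2^0,70)=10, bounds=[5,10]
  i=1: D_i=min(10*2^1,70)=20, bounds=[10,20]
  i=2: D_i=min(10*2^2,70)=40, bounds=[20,40]
  i=3: D_i=min(10*2^3,70)=70, bounds=[35,70]
  i=4: D_i=min(10*2^4,70)=70, bounds=[35,70]
  i=5: D_i=min(10*2^5,70)=70, bounds=[35,70]
  i=6: D_i=min(10*2^6,70)=70, bounds=[35,70]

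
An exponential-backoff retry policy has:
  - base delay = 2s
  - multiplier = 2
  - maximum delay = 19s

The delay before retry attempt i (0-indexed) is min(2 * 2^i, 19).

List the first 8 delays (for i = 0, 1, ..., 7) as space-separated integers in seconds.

Answer: 2 4 8 16 19 19 19 19

Derivation:
Computing each delay:
  i=0: min(2*2^0, 19) = 2
  i=1: min(2*2^1, 19) = 4
  i=2: min(2*2^2, 19) = 8
  i=3: min(2*2^3, 19) = 16
  i=4: min(2*2^4, 19) = 19
  i=5: min(2*2^5, 19) = 19
  i=6: min(2*2^6, 19) = 19
  i=7: min(2*2^7, 19) = 19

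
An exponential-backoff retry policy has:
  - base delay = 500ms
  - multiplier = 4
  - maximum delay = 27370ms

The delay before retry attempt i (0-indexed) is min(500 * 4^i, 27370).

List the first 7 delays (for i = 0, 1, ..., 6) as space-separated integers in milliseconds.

Answer: 500 2000 8000 27370 27370 27370 27370

Derivation:
Computing each delay:
  i=0: min(500*4^0, 27370) = 500
  i=1: min(500*4^1, 27370) = 2000
  i=2: min(500*4^2, 27370) = 8000
  i=3: min(500*4^3, 27370) = 27370
  i=4: min(500*4^4, 27370) = 27370
  i=5: min(500*4^5, 27370) = 27370
  i=6: min(500*4^6, 27370) = 27370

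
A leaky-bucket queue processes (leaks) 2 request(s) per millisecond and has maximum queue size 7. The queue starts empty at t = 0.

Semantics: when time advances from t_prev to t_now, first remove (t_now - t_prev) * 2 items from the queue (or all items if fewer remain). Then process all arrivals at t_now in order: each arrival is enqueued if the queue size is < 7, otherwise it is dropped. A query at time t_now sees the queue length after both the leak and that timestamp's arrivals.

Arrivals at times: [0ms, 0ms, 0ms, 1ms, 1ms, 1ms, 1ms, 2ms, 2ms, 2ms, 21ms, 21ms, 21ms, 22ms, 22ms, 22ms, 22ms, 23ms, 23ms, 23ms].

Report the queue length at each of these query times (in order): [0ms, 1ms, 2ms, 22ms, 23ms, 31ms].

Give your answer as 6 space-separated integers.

Queue lengths at query times:
  query t=0ms: backlog = 3
  query t=1ms: backlog = 5
  query t=2ms: backlog = 6
  query t=22ms: backlog = 5
  query t=23ms: backlog = 6
  query t=31ms: backlog = 0

Answer: 3 5 6 5 6 0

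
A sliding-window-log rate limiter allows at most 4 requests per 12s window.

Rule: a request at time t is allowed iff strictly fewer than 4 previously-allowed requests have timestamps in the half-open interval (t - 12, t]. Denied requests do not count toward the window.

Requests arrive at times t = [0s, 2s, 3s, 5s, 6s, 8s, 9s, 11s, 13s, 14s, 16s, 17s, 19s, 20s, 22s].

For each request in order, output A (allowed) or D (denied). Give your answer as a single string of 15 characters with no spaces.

Answer: AAAADDDDAAAADDD

Derivation:
Tracking allowed requests in the window:
  req#1 t=0s: ALLOW
  req#2 t=2s: ALLOW
  req#3 t=3s: ALLOW
  req#4 t=5s: ALLOW
  req#5 t=6s: DENY
  req#6 t=8s: DENY
  req#7 t=9s: DENY
  req#8 t=11s: DENY
  req#9 t=13s: ALLOW
  req#10 t=14s: ALLOW
  req#11 t=16s: ALLOW
  req#12 t=17s: ALLOW
  req#13 t=19s: DENY
  req#14 t=20s: DENY
  req#15 t=22s: DENY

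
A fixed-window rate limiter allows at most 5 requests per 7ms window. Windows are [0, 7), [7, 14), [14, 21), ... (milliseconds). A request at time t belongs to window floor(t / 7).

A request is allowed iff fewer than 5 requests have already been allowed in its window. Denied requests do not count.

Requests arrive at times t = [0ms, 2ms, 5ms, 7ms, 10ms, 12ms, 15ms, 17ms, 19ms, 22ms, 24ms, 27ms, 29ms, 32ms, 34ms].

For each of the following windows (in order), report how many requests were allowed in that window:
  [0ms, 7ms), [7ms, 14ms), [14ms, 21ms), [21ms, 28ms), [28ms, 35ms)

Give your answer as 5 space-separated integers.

Processing requests:
  req#1 t=0ms (window 0): ALLOW
  req#2 t=2ms (window 0): ALLOW
  req#3 t=5ms (window 0): ALLOW
  req#4 t=7ms (window 1): ALLOW
  req#5 t=10ms (window 1): ALLOW
  req#6 t=12ms (window 1): ALLOW
  req#7 t=15ms (window 2): ALLOW
  req#8 t=17ms (window 2): ALLOW
  req#9 t=19ms (window 2): ALLOW
  req#10 t=22ms (window 3): ALLOW
  req#11 t=24ms (window 3): ALLOW
  req#12 t=27ms (window 3): ALLOW
  req#13 t=29ms (window 4): ALLOW
  req#14 t=32ms (window 4): ALLOW
  req#15 t=34ms (window 4): ALLOW

Allowed counts by window: 3 3 3 3 3

Answer: 3 3 3 3 3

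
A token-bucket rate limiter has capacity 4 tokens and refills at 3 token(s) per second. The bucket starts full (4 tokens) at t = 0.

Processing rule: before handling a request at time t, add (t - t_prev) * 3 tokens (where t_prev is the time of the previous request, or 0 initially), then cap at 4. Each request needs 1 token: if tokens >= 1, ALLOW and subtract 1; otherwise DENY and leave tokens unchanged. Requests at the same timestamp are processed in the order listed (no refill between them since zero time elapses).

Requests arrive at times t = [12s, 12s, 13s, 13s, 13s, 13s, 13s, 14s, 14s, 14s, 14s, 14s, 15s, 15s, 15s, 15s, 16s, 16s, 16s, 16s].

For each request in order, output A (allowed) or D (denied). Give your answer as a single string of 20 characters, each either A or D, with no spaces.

Simulating step by step:
  req#1 t=12s: ALLOW
  req#2 t=12s: ALLOW
  req#3 t=13s: ALLOW
  req#4 t=13s: ALLOW
  req#5 t=13s: ALLOW
  req#6 t=13s: ALLOW
  req#7 t=13s: DENY
  req#8 t=14s: ALLOW
  req#9 t=14s: ALLOW
  req#10 t=14s: ALLOW
  req#11 t=14s: DENY
  req#12 t=14s: DENY
  req#13 t=15s: ALLOW
  req#14 t=15s: ALLOW
  req#15 t=15s: ALLOW
  req#16 t=15s: DENY
  req#17 t=16s: ALLOW
  req#18 t=16s: ALLOW
  req#19 t=16s: ALLOW
  req#20 t=16s: DENY

Answer: AAAAAADAAADDAAADAAAD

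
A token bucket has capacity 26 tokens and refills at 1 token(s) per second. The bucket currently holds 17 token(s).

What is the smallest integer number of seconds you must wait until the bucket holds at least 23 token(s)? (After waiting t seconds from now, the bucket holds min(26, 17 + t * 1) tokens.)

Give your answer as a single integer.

Need 17 + t * 1 >= 23, so t >= 6/1.
Smallest integer t = ceil(6/1) = 6.

Answer: 6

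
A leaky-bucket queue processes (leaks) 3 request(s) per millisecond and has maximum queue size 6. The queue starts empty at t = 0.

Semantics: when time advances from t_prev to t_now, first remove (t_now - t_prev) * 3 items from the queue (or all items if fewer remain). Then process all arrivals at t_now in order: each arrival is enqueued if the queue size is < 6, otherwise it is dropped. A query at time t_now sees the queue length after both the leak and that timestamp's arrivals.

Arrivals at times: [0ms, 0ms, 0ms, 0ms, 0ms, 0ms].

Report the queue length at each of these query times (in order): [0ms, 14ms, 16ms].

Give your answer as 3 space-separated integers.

Answer: 6 0 0

Derivation:
Queue lengths at query times:
  query t=0ms: backlog = 6
  query t=14ms: backlog = 0
  query t=16ms: backlog = 0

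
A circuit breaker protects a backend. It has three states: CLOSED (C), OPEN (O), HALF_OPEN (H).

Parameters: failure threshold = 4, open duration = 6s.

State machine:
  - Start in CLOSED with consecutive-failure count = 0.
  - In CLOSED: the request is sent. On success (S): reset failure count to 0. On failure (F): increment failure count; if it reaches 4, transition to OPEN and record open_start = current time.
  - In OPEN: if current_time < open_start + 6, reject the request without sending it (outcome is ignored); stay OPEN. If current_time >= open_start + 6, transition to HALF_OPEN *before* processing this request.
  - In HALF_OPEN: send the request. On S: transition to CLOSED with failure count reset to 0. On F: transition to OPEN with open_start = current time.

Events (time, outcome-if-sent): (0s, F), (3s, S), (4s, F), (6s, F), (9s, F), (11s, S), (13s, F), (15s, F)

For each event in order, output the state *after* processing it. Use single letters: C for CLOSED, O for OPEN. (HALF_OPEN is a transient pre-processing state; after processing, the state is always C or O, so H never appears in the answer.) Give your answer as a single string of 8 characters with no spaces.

Answer: CCCCCCCC

Derivation:
State after each event:
  event#1 t=0s outcome=F: state=CLOSED
  event#2 t=3s outcome=S: state=CLOSED
  event#3 t=4s outcome=F: state=CLOSED
  event#4 t=6s outcome=F: state=CLOSED
  event#5 t=9s outcome=F: state=CLOSED
  event#6 t=11s outcome=S: state=CLOSED
  event#7 t=13s outcome=F: state=CLOSED
  event#8 t=15s outcome=F: state=CLOSED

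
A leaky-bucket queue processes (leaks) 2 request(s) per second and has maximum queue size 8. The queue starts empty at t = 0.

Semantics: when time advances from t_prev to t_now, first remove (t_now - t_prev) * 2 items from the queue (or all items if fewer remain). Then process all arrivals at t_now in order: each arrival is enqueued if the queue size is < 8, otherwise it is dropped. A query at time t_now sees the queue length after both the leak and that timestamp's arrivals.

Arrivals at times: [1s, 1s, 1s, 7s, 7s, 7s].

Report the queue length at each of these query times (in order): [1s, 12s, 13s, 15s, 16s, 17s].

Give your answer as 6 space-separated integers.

Answer: 3 0 0 0 0 0

Derivation:
Queue lengths at query times:
  query t=1s: backlog = 3
  query t=12s: backlog = 0
  query t=13s: backlog = 0
  query t=15s: backlog = 0
  query t=16s: backlog = 0
  query t=17s: backlog = 0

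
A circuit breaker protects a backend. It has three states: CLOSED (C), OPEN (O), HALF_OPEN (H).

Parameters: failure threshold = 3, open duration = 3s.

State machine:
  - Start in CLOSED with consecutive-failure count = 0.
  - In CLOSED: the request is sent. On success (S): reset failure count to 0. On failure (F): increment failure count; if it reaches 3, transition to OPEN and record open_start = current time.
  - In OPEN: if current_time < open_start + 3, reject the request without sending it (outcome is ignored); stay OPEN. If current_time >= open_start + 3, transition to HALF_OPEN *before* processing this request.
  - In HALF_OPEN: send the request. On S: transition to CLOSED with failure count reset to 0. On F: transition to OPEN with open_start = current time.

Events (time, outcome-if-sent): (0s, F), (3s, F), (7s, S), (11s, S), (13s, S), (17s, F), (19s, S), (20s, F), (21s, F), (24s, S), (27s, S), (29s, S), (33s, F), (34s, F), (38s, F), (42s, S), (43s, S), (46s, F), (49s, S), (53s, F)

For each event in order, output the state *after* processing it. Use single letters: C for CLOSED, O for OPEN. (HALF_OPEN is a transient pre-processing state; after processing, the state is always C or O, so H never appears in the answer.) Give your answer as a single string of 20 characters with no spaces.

Answer: CCCCCCCCCCCCCCOCCCCC

Derivation:
State after each event:
  event#1 t=0s outcome=F: state=CLOSED
  event#2 t=3s outcome=F: state=CLOSED
  event#3 t=7s outcome=S: state=CLOSED
  event#4 t=11s outcome=S: state=CLOSED
  event#5 t=13s outcome=S: state=CLOSED
  event#6 t=17s outcome=F: state=CLOSED
  event#7 t=19s outcome=S: state=CLOSED
  event#8 t=20s outcome=F: state=CLOSED
  event#9 t=21s outcome=F: state=CLOSED
  event#10 t=24s outcome=S: state=CLOSED
  event#11 t=27s outcome=S: state=CLOSED
  event#12 t=29s outcome=S: state=CLOSED
  event#13 t=33s outcome=F: state=CLOSED
  event#14 t=34s outcome=F: state=CLOSED
  event#15 t=38s outcome=F: state=OPEN
  event#16 t=42s outcome=S: state=CLOSED
  event#17 t=43s outcome=S: state=CLOSED
  event#18 t=46s outcome=F: state=CLOSED
  event#19 t=49s outcome=S: state=CLOSED
  event#20 t=53s outcome=F: state=CLOSED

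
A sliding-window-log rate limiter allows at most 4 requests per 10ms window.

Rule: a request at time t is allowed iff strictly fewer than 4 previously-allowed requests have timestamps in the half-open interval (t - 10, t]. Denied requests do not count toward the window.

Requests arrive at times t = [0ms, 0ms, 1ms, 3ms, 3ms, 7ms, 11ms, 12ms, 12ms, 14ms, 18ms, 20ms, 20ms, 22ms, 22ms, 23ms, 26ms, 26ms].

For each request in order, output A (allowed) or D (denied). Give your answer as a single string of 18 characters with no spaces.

Answer: AAAADDAAAADDDAAAAD

Derivation:
Tracking allowed requests in the window:
  req#1 t=0ms: ALLOW
  req#2 t=0ms: ALLOW
  req#3 t=1ms: ALLOW
  req#4 t=3ms: ALLOW
  req#5 t=3ms: DENY
  req#6 t=7ms: DENY
  req#7 t=11ms: ALLOW
  req#8 t=12ms: ALLOW
  req#9 t=12ms: ALLOW
  req#10 t=14ms: ALLOW
  req#11 t=18ms: DENY
  req#12 t=20ms: DENY
  req#13 t=20ms: DENY
  req#14 t=22ms: ALLOW
  req#15 t=22ms: ALLOW
  req#16 t=23ms: ALLOW
  req#17 t=26ms: ALLOW
  req#18 t=26ms: DENY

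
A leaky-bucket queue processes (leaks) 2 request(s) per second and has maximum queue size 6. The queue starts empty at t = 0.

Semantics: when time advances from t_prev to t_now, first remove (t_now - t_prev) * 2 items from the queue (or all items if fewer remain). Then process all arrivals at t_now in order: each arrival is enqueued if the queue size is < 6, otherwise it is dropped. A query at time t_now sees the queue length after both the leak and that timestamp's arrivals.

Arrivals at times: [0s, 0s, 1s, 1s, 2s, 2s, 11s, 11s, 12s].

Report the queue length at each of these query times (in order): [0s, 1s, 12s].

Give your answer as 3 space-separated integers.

Answer: 2 2 1

Derivation:
Queue lengths at query times:
  query t=0s: backlog = 2
  query t=1s: backlog = 2
  query t=12s: backlog = 1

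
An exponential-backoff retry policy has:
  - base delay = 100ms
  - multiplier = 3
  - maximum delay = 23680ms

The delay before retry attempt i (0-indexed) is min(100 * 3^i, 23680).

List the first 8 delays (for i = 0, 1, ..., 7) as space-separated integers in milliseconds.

Computing each delay:
  i=0: min(100*3^0, 23680) = 100
  i=1: min(100*3^1, 23680) = 300
  i=2: min(100*3^2, 23680) = 900
  i=3: min(100*3^3, 23680) = 2700
  i=4: min(100*3^4, 23680) = 8100
  i=5: min(100*3^5, 23680) = 23680
  i=6: min(100*3^6, 23680) = 23680
  i=7: min(100*3^7, 23680) = 23680

Answer: 100 300 900 2700 8100 23680 23680 23680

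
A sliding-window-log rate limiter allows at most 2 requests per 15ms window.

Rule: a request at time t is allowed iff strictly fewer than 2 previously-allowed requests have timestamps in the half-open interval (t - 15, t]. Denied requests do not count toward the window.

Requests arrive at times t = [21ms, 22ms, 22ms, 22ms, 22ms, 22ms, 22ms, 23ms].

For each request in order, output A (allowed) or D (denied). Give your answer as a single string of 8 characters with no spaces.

Answer: AADDDDDD

Derivation:
Tracking allowed requests in the window:
  req#1 t=21ms: ALLOW
  req#2 t=22ms: ALLOW
  req#3 t=22ms: DENY
  req#4 t=22ms: DENY
  req#5 t=22ms: DENY
  req#6 t=22ms: DENY
  req#7 t=22ms: DENY
  req#8 t=23ms: DENY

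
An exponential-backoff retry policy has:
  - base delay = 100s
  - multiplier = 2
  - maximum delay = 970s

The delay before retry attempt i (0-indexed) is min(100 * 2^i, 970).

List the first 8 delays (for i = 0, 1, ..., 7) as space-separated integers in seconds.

Computing each delay:
  i=0: min(100*2^0, 970) = 100
  i=1: min(100*2^1, 970) = 200
  i=2: min(100*2^2, 970) = 400
  i=3: min(100*2^3, 970) = 800
  i=4: min(100*2^4, 970) = 970
  i=5: min(100*2^5, 970) = 970
  i=6: min(100*2^6, 970) = 970
  i=7: min(100*2^7, 970) = 970

Answer: 100 200 400 800 970 970 970 970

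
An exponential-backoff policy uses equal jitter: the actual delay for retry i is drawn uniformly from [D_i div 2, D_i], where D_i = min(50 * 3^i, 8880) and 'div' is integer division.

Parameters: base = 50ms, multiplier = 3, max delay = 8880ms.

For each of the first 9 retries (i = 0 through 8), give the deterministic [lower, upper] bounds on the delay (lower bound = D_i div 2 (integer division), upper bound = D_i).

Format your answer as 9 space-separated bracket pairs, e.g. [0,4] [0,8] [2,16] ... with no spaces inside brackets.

Computing bounds per retry:
  i=0: D_i=min(50*3^0,8880)=50, bounds=[25,50]
  i=1: D_i=min(50*3^1,8880)=150, bounds=[75,150]
  i=2: D_i=min(50*3^2,8880)=450, bounds=[225,450]
  i=3: D_i=min(50*3^3,8880)=1350, bounds=[675,1350]
  i=4: D_i=min(50*3^4,8880)=4050, bounds=[2025,4050]
  i=5: D_i=min(50*3^5,8880)=8880, bounds=[4440,8880]
  i=6: D_i=min(50*3^6,8880)=8880, bounds=[4440,8880]
  i=7: D_i=min(50*3^7,8880)=8880, bounds=[4440,8880]
  i=8: D_i=min(50*3^8,8880)=8880, bounds=[4440,8880]

Answer: [25,50] [75,150] [225,450] [675,1350] [2025,4050] [4440,8880] [4440,8880] [4440,8880] [4440,8880]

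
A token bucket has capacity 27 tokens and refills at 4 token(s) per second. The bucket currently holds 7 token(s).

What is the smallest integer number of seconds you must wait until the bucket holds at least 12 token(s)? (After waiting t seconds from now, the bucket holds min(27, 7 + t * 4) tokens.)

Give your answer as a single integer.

Answer: 2

Derivation:
Need 7 + t * 4 >= 12, so t >= 5/4.
Smallest integer t = ceil(5/4) = 2.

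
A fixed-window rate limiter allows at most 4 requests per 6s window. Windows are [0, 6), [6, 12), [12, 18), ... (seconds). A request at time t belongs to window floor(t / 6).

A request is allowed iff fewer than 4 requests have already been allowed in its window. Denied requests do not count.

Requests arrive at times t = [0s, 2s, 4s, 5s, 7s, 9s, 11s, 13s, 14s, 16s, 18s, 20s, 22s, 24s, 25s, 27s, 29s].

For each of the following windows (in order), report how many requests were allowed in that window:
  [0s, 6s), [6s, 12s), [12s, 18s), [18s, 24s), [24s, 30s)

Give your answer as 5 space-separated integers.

Answer: 4 3 3 3 4

Derivation:
Processing requests:
  req#1 t=0s (window 0): ALLOW
  req#2 t=2s (window 0): ALLOW
  req#3 t=4s (window 0): ALLOW
  req#4 t=5s (window 0): ALLOW
  req#5 t=7s (window 1): ALLOW
  req#6 t=9s (window 1): ALLOW
  req#7 t=11s (window 1): ALLOW
  req#8 t=13s (window 2): ALLOW
  req#9 t=14s (window 2): ALLOW
  req#10 t=16s (window 2): ALLOW
  req#11 t=18s (window 3): ALLOW
  req#12 t=20s (window 3): ALLOW
  req#13 t=22s (window 3): ALLOW
  req#14 t=24s (window 4): ALLOW
  req#15 t=25s (window 4): ALLOW
  req#16 t=27s (window 4): ALLOW
  req#17 t=29s (window 4): ALLOW

Allowed counts by window: 4 3 3 3 4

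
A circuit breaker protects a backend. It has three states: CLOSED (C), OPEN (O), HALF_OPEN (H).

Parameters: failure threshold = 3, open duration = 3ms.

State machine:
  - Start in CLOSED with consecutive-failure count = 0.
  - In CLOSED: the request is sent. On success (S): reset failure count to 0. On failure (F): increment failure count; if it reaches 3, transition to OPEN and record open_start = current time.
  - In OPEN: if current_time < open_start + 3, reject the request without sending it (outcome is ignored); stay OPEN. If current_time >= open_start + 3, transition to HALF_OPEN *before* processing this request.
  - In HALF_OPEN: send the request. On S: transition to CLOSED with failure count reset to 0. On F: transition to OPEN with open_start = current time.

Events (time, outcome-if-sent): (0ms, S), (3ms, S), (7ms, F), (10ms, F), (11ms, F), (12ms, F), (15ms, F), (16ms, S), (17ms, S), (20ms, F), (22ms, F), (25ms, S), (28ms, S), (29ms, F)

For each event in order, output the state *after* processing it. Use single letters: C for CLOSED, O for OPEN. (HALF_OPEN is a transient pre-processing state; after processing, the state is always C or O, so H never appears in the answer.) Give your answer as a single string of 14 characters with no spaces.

State after each event:
  event#1 t=0ms outcome=S: state=CLOSED
  event#2 t=3ms outcome=S: state=CLOSED
  event#3 t=7ms outcome=F: state=CLOSED
  event#4 t=10ms outcome=F: state=CLOSED
  event#5 t=11ms outcome=F: state=OPEN
  event#6 t=12ms outcome=F: state=OPEN
  event#7 t=15ms outcome=F: state=OPEN
  event#8 t=16ms outcome=S: state=OPEN
  event#9 t=17ms outcome=S: state=OPEN
  event#10 t=20ms outcome=F: state=OPEN
  event#11 t=22ms outcome=F: state=OPEN
  event#12 t=25ms outcome=S: state=CLOSED
  event#13 t=28ms outcome=S: state=CLOSED
  event#14 t=29ms outcome=F: state=CLOSED

Answer: CCCCOOOOOOOCCC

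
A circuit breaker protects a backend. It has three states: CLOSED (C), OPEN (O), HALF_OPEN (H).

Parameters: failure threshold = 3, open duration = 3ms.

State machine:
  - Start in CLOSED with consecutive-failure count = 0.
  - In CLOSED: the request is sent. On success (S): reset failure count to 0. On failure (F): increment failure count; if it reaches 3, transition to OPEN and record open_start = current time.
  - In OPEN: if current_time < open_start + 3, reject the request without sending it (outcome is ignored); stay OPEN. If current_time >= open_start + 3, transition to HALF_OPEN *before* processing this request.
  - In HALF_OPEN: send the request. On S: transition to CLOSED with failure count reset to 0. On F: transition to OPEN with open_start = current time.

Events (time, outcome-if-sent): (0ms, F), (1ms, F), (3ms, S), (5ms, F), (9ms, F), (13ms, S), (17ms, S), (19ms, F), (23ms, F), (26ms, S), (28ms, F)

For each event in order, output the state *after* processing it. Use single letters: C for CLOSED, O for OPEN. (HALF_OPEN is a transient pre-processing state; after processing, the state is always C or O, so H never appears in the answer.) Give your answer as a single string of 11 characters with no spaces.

State after each event:
  event#1 t=0ms outcome=F: state=CLOSED
  event#2 t=1ms outcome=F: state=CLOSED
  event#3 t=3ms outcome=S: state=CLOSED
  event#4 t=5ms outcome=F: state=CLOSED
  event#5 t=9ms outcome=F: state=CLOSED
  event#6 t=13ms outcome=S: state=CLOSED
  event#7 t=17ms outcome=S: state=CLOSED
  event#8 t=19ms outcome=F: state=CLOSED
  event#9 t=23ms outcome=F: state=CLOSED
  event#10 t=26ms outcome=S: state=CLOSED
  event#11 t=28ms outcome=F: state=CLOSED

Answer: CCCCCCCCCCC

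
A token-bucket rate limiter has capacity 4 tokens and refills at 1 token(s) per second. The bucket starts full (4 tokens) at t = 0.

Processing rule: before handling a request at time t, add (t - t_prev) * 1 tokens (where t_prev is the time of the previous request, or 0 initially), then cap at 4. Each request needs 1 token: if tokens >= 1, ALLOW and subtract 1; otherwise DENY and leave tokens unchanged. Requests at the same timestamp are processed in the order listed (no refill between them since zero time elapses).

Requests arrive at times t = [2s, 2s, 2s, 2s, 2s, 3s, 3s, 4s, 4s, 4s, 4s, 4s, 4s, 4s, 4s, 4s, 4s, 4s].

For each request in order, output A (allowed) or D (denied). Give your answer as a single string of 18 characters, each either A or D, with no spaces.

Answer: AAAADADADDDDDDDDDD

Derivation:
Simulating step by step:
  req#1 t=2s: ALLOW
  req#2 t=2s: ALLOW
  req#3 t=2s: ALLOW
  req#4 t=2s: ALLOW
  req#5 t=2s: DENY
  req#6 t=3s: ALLOW
  req#7 t=3s: DENY
  req#8 t=4s: ALLOW
  req#9 t=4s: DENY
  req#10 t=4s: DENY
  req#11 t=4s: DENY
  req#12 t=4s: DENY
  req#13 t=4s: DENY
  req#14 t=4s: DENY
  req#15 t=4s: DENY
  req#16 t=4s: DENY
  req#17 t=4s: DENY
  req#18 t=4s: DENY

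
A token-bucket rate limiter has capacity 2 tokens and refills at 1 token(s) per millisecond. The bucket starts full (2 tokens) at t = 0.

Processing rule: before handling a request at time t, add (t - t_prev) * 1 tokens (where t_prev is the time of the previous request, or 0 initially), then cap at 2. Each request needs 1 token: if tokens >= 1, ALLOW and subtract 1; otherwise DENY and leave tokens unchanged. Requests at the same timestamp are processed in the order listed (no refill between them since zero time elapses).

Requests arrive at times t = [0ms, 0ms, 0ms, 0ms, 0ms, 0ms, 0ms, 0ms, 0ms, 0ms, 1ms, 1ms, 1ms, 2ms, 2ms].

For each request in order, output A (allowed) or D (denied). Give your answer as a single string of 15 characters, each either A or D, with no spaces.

Simulating step by step:
  req#1 t=0ms: ALLOW
  req#2 t=0ms: ALLOW
  req#3 t=0ms: DENY
  req#4 t=0ms: DENY
  req#5 t=0ms: DENY
  req#6 t=0ms: DENY
  req#7 t=0ms: DENY
  req#8 t=0ms: DENY
  req#9 t=0ms: DENY
  req#10 t=0ms: DENY
  req#11 t=1ms: ALLOW
  req#12 t=1ms: DENY
  req#13 t=1ms: DENY
  req#14 t=2ms: ALLOW
  req#15 t=2ms: DENY

Answer: AADDDDDDDDADDAD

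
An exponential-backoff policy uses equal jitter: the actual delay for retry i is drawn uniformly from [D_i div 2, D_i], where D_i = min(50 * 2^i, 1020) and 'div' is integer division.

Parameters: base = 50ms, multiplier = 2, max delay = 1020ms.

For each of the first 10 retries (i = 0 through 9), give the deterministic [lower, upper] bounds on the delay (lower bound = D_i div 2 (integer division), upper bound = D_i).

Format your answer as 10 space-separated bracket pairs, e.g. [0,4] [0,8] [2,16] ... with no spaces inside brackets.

Computing bounds per retry:
  i=0: D_i=min(50*2^0,1020)=50, bounds=[25,50]
  i=1: D_i=min(50*2^1,1020)=100, bounds=[50,100]
  i=2: D_i=min(50*2^2,1020)=200, bounds=[100,200]
  i=3: D_i=min(50*2^3,1020)=400, bounds=[200,400]
  i=4: D_i=min(50*2^4,1020)=800, bounds=[400,800]
  i=5: D_i=min(50*2^5,1020)=1020, bounds=[510,1020]
  i=6: D_i=min(50*2^6,1020)=1020, bounds=[510,1020]
  i=7: D_i=min(50*2^7,1020)=1020, bounds=[510,1020]
  i=8: D_i=min(50*2^8,1020)=1020, bounds=[510,1020]
  i=9: D_i=min(50*2^9,1020)=1020, bounds=[510,1020]

Answer: [25,50] [50,100] [100,200] [200,400] [400,800] [510,1020] [510,1020] [510,1020] [510,1020] [510,1020]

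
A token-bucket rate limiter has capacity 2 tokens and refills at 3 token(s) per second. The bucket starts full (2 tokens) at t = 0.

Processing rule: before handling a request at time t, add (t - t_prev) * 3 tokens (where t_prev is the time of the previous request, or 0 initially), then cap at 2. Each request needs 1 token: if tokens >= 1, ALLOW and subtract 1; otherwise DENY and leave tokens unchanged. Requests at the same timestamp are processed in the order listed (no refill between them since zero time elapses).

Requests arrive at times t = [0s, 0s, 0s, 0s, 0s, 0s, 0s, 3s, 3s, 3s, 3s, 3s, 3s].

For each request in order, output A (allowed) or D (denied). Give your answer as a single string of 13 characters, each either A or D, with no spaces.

Simulating step by step:
  req#1 t=0s: ALLOW
  req#2 t=0s: ALLOW
  req#3 t=0s: DENY
  req#4 t=0s: DENY
  req#5 t=0s: DENY
  req#6 t=0s: DENY
  req#7 t=0s: DENY
  req#8 t=3s: ALLOW
  req#9 t=3s: ALLOW
  req#10 t=3s: DENY
  req#11 t=3s: DENY
  req#12 t=3s: DENY
  req#13 t=3s: DENY

Answer: AADDDDDAADDDD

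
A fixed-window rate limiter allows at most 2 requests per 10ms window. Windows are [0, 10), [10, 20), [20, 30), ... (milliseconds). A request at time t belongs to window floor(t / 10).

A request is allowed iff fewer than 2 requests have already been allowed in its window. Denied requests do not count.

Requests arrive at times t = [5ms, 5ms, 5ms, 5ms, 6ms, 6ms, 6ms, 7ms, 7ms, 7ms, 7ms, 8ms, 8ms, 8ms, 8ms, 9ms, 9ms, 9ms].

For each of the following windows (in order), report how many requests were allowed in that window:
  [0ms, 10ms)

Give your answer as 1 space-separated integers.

Answer: 2

Derivation:
Processing requests:
  req#1 t=5ms (window 0): ALLOW
  req#2 t=5ms (window 0): ALLOW
  req#3 t=5ms (window 0): DENY
  req#4 t=5ms (window 0): DENY
  req#5 t=6ms (window 0): DENY
  req#6 t=6ms (window 0): DENY
  req#7 t=6ms (window 0): DENY
  req#8 t=7ms (window 0): DENY
  req#9 t=7ms (window 0): DENY
  req#10 t=7ms (window 0): DENY
  req#11 t=7ms (window 0): DENY
  req#12 t=8ms (window 0): DENY
  req#13 t=8ms (window 0): DENY
  req#14 t=8ms (window 0): DENY
  req#15 t=8ms (window 0): DENY
  req#16 t=9ms (window 0): DENY
  req#17 t=9ms (window 0): DENY
  req#18 t=9ms (window 0): DENY

Allowed counts by window: 2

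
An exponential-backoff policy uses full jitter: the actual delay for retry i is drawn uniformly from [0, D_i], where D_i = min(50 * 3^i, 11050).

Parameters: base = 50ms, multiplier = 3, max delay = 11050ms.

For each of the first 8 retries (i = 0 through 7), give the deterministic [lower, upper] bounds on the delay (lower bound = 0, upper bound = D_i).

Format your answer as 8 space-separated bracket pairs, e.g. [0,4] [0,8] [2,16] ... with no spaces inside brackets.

Computing bounds per retry:
  i=0: D_i=min(50*3^0,11050)=50, bounds=[0,50]
  i=1: D_i=min(50*3^1,11050)=150, bounds=[0,150]
  i=2: D_i=min(50*3^2,11050)=450, bounds=[0,450]
  i=3: D_i=min(50*3^3,11050)=1350, bounds=[0,1350]
  i=4: D_i=min(50*3^4,11050)=4050, bounds=[0,4050]
  i=5: D_i=min(50*3^5,11050)=11050, bounds=[0,11050]
  i=6: D_i=min(50*3^6,11050)=11050, bounds=[0,11050]
  i=7: D_i=min(50*3^7,11050)=11050, bounds=[0,11050]

Answer: [0,50] [0,150] [0,450] [0,1350] [0,4050] [0,11050] [0,11050] [0,11050]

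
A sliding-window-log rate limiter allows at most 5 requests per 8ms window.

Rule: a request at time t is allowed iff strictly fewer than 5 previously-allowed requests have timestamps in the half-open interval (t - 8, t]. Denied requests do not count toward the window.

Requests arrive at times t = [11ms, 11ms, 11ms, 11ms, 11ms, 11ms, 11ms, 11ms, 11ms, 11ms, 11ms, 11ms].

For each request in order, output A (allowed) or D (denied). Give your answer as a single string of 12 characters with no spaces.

Tracking allowed requests in the window:
  req#1 t=11ms: ALLOW
  req#2 t=11ms: ALLOW
  req#3 t=11ms: ALLOW
  req#4 t=11ms: ALLOW
  req#5 t=11ms: ALLOW
  req#6 t=11ms: DENY
  req#7 t=11ms: DENY
  req#8 t=11ms: DENY
  req#9 t=11ms: DENY
  req#10 t=11ms: DENY
  req#11 t=11ms: DENY
  req#12 t=11ms: DENY

Answer: AAAAADDDDDDD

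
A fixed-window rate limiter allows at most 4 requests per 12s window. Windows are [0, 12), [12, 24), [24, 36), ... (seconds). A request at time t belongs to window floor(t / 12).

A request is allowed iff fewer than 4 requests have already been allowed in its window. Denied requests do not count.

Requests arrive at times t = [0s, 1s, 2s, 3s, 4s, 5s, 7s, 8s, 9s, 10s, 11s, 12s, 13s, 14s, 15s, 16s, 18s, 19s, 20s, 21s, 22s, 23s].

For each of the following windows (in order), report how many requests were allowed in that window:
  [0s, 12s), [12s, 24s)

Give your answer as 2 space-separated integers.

Answer: 4 4

Derivation:
Processing requests:
  req#1 t=0s (window 0): ALLOW
  req#2 t=1s (window 0): ALLOW
  req#3 t=2s (window 0): ALLOW
  req#4 t=3s (window 0): ALLOW
  req#5 t=4s (window 0): DENY
  req#6 t=5s (window 0): DENY
  req#7 t=7s (window 0): DENY
  req#8 t=8s (window 0): DENY
  req#9 t=9s (window 0): DENY
  req#10 t=10s (window 0): DENY
  req#11 t=11s (window 0): DENY
  req#12 t=12s (window 1): ALLOW
  req#13 t=13s (window 1): ALLOW
  req#14 t=14s (window 1): ALLOW
  req#15 t=15s (window 1): ALLOW
  req#16 t=16s (window 1): DENY
  req#17 t=18s (window 1): DENY
  req#18 t=19s (window 1): DENY
  req#19 t=20s (window 1): DENY
  req#20 t=21s (window 1): DENY
  req#21 t=22s (window 1): DENY
  req#22 t=23s (window 1): DENY

Allowed counts by window: 4 4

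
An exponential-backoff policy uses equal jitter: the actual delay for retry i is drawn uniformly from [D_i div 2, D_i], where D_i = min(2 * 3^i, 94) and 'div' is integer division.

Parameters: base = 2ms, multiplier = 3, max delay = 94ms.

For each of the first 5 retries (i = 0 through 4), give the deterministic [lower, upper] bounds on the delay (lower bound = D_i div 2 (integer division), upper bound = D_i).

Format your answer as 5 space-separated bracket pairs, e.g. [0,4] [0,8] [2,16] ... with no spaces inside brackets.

Computing bounds per retry:
  i=0: D_i=min(2*3^0,94)=2, bounds=[1,2]
  i=1: D_i=min(2*3^1,94)=6, bounds=[3,6]
  i=2: D_i=min(2*3^2,94)=18, bounds=[9,18]
  i=3: D_i=min(2*3^3,94)=54, bounds=[27,54]
  i=4: D_i=min(2*3^4,94)=94, bounds=[47,94]

Answer: [1,2] [3,6] [9,18] [27,54] [47,94]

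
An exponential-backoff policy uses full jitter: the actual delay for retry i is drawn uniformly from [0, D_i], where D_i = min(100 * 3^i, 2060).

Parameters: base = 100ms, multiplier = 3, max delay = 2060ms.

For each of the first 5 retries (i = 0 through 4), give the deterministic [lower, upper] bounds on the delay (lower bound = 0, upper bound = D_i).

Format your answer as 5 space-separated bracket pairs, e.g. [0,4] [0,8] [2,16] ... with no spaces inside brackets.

Computing bounds per retry:
  i=0: D_i=min(100*3^0,2060)=100, bounds=[0,100]
  i=1: D_i=min(100*3^1,2060)=300, bounds=[0,300]
  i=2: D_i=min(100*3^2,2060)=900, bounds=[0,900]
  i=3: D_i=min(100*3^3,2060)=2060, bounds=[0,2060]
  i=4: D_i=min(100*3^4,2060)=2060, bounds=[0,2060]

Answer: [0,100] [0,300] [0,900] [0,2060] [0,2060]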